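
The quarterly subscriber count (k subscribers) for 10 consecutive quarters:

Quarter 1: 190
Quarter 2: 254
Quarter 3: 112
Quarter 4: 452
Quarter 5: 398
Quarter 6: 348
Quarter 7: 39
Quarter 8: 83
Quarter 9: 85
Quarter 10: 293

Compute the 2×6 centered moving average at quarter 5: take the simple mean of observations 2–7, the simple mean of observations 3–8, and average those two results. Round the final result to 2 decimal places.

252.92

Sum over 2–7: 254 + 112 + 452 + 398 + 348 + 39 = 1603
Sum over 3–8: 112 + 452 + 398 + 348 + 39 + 83 = 1432
CMA at t=5 = (1603 + 1432) / (2·6) = 3035 / 12 = 252.92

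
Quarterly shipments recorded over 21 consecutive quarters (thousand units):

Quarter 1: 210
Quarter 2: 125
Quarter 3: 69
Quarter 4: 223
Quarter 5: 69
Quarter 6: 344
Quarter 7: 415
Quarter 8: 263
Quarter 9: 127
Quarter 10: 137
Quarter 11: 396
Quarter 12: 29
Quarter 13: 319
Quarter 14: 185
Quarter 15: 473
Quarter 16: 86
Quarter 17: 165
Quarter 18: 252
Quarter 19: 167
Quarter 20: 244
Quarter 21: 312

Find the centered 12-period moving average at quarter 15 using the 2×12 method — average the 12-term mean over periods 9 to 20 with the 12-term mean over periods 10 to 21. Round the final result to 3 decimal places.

222.708

Sum over 9–20: 127 + 137 + 396 + 29 + 319 + 185 + 473 + 86 + 165 + 252 + 167 + 244 = 2580
Sum over 10–21: 137 + 396 + 29 + 319 + 185 + 473 + 86 + 165 + 252 + 167 + 244 + 312 = 2765
CMA at t=15 = (2580 + 2765) / (2·12) = 5345 / 24 = 222.708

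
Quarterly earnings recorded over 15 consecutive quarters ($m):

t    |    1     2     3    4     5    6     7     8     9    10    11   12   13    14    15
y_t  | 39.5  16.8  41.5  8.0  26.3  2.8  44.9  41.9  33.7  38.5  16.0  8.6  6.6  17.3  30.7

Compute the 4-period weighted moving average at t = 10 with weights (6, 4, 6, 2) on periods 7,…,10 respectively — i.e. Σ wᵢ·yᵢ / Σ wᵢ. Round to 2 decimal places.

39.79

Weighted sum: 6·44.9 + 4·41.9 + 6·33.7 + 2·38.5 = 269.4 + 167.6 + 202.2 + 77.0 = 716.2
Weight total: 6 + 4 + 6 + 2 = 18
WMA = 716.2 / 18 = 39.79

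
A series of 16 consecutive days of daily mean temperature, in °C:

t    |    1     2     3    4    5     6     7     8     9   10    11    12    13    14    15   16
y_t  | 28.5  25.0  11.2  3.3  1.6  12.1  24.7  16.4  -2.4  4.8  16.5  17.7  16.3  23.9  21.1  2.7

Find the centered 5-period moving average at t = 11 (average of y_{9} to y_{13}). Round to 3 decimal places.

Sum of periods 9–13: (-2.4) + 4.8 + 16.5 + 17.7 + 16.3 = 52.9
Divide by 5: 52.9 / 5 = 10.580

10.580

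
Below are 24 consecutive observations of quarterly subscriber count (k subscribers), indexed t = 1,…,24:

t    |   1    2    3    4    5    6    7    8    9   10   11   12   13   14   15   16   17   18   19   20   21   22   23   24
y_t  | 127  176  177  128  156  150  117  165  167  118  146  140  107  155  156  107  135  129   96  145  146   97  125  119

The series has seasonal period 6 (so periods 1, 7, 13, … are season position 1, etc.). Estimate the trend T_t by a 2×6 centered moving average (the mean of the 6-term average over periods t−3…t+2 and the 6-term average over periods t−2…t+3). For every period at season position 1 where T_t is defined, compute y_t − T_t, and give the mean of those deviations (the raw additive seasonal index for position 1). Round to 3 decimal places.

-29.306

Season position 1 occurs at t = 7, 13, 19 (where T_t is defined).
t=7: T_7 = 146.33333; y_7 − T_7 = 117 − 146.33333 = -29.33333
t=13: T_13 = 136.08333; y_13 − T_13 = 107 − 136.08333 = -29.08333
t=19: T_19 = 125.50000; y_19 − T_19 = 96 − 125.50000 = -29.50000
Mean deviation: (-29.33333 + -29.08333 + -29.50000) / 3 = -29.306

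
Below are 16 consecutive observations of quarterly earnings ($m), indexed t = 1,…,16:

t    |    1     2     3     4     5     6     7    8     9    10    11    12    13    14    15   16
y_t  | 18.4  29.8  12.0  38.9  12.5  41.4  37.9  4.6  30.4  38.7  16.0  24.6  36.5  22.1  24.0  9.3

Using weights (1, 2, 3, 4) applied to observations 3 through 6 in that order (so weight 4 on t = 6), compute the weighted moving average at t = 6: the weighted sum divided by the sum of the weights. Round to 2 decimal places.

29.29

Weighted sum: 1·12.0 + 2·38.9 + 3·12.5 + 4·41.4 = 12.0 + 77.8 + 37.5 + 165.6 = 292.9
Weight total: 1 + 2 + 3 + 4 = 10
WMA = 292.9 / 10 = 29.29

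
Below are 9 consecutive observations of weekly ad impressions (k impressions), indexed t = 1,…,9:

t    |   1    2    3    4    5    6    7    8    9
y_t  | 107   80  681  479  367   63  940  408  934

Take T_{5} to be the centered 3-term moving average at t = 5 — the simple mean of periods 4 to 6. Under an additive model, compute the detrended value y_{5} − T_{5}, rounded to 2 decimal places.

Trend T_5 = (479 + 367 + 63) / 3 = 909/3 = 303.0000
Detrended value: 367 − 303.0000 = 64.00

64.00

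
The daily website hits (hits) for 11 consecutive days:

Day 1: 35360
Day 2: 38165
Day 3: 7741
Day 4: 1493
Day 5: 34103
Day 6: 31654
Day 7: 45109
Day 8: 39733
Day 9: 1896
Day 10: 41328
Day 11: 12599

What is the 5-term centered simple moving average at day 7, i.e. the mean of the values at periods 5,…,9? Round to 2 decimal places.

30499.00

Sum of periods 5–9: 34103 + 31654 + 45109 + 39733 + 1896 = 152495
Divide by 5: 152495 / 5 = 30499.00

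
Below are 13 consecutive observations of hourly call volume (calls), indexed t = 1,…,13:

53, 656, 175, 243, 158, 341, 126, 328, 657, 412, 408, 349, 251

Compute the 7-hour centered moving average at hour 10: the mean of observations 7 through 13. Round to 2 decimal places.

361.57

Sum of periods 7–13: 126 + 328 + 657 + 412 + 408 + 349 + 251 = 2531
Divide by 7: 2531 / 7 = 361.57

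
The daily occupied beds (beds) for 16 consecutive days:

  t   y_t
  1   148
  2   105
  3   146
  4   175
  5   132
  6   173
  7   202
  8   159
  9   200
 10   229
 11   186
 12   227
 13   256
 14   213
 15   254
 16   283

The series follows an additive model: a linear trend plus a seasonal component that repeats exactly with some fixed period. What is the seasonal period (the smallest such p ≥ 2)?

First differences y_{t+1} − y_t: -43, 41, 29, -43, 41, 29, -43, 41, …
The difference pattern repeats every 3 terms and not for any smaller step, so p = 3.

3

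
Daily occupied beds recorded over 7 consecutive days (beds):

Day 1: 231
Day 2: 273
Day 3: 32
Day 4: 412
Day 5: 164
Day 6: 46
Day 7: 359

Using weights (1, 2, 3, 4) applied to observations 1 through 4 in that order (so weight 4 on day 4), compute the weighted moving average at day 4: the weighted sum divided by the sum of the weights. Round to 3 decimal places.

Weighted sum: 1·231 + 2·273 + 3·32 + 4·412 = 231 + 546 + 96 + 1648 = 2521
Weight total: 1 + 2 + 3 + 4 = 10
WMA = 2521 / 10 = 252.100

252.100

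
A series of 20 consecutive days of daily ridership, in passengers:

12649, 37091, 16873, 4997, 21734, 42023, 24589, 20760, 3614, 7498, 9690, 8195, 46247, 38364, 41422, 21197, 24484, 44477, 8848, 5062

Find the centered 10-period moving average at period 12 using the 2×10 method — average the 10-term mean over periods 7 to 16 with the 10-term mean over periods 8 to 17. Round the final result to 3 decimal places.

22152.350

Sum over 7–16: 24589 + 20760 + 3614 + 7498 + 9690 + 8195 + 46247 + 38364 + 41422 + 21197 = 221576
Sum over 8–17: 20760 + 3614 + 7498 + 9690 + 8195 + 46247 + 38364 + 41422 + 21197 + 24484 = 221471
CMA at t=12 = (221576 + 221471) / (2·10) = 443047 / 20 = 22152.350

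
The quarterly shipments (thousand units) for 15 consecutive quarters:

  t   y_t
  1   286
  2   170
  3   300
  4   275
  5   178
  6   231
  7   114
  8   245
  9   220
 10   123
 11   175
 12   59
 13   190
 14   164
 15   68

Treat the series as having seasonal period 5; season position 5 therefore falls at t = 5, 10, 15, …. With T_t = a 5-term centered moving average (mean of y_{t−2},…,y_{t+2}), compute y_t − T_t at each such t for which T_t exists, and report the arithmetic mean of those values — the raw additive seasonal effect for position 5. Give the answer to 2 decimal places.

-41.50

Season position 5 occurs at t = 5, 10 (where T_t is defined).
t=5: T_5 = 219.6000; y_5 − T_5 = 178 − 219.6000 = -41.6000
t=10: T_10 = 164.4000; y_10 − T_10 = 123 − 164.4000 = -41.4000
Mean deviation: (-41.6000 + -41.4000) / 2 = -41.50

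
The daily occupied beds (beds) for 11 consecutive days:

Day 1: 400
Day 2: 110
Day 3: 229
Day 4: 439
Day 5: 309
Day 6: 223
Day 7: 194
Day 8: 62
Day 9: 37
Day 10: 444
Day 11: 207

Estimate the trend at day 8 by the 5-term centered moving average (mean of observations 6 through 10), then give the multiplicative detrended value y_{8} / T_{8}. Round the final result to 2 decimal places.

0.32

Trend T_8 = (223 + 194 + 62 + 37 + 444) / 5 = 960/5 = 192.0000
Ratio to trend: 62 / 192.0000 = 0.32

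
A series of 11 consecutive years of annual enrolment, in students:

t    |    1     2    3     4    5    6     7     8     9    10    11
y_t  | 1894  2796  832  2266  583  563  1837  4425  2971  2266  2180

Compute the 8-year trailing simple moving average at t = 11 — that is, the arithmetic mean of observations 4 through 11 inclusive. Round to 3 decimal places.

2136.375

Sum of periods 4–11: 2266 + 583 + 563 + 1837 + 4425 + 2971 + 2266 + 2180 = 17091
Divide by 8: 17091 / 8 = 2136.375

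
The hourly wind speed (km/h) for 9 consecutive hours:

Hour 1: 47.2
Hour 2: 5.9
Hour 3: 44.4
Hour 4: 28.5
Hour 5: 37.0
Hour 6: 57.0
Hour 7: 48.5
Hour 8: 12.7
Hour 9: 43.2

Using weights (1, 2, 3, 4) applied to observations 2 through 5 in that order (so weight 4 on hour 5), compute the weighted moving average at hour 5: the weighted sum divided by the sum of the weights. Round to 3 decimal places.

Weighted sum: 1·5.9 + 2·44.4 + 3·28.5 + 4·37.0 = 5.9 + 88.8 + 85.5 + 148.0 = 328.2
Weight total: 1 + 2 + 3 + 4 = 10
WMA = 328.2 / 10 = 32.820

32.820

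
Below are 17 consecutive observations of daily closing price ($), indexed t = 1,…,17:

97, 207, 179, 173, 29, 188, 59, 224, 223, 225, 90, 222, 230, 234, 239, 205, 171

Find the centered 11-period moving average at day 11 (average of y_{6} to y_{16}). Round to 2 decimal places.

Sum of periods 6–16: 188 + 59 + 224 + 223 + 225 + 90 + 222 + 230 + 234 + 239 + 205 = 2139
Divide by 11: 2139 / 11 = 194.45

194.45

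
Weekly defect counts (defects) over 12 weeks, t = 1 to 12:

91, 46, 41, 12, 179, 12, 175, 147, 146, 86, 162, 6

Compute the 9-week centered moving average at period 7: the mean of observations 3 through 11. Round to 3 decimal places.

106.667

Sum of periods 3–11: 41 + 12 + 179 + 12 + 175 + 147 + 146 + 86 + 162 = 960
Divide by 9: 960 / 9 = 106.667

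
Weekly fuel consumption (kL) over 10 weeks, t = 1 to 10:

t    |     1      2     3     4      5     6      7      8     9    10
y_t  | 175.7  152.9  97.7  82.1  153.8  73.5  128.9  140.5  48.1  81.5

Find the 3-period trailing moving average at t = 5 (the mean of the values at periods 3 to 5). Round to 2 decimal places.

111.20

Sum of periods 3–5: 97.7 + 82.1 + 153.8 = 333.6
Divide by 3: 333.6 / 3 = 111.20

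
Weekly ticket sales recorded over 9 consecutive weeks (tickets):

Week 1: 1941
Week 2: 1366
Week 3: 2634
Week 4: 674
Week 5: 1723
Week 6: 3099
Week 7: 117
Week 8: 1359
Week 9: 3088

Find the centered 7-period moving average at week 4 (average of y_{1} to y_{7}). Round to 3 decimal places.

Sum of periods 1–7: 1941 + 1366 + 2634 + 674 + 1723 + 3099 + 117 = 11554
Divide by 7: 11554 / 7 = 1650.571

1650.571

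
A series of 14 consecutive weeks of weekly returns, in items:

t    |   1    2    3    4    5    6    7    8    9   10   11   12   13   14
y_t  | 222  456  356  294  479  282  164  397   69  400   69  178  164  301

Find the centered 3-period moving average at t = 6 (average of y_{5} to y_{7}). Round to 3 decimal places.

308.333

Sum of periods 5–7: 479 + 282 + 164 = 925
Divide by 3: 925 / 3 = 308.333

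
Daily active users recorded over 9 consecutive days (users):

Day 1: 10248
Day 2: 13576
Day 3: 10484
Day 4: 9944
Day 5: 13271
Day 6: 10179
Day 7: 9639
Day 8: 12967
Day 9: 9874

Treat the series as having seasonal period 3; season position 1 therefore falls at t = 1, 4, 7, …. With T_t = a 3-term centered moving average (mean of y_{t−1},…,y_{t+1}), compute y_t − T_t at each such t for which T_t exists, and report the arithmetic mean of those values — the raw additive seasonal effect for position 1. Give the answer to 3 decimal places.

-1289.167

Season position 1 occurs at t = 4, 7 (where T_t is defined).
t=4: T_4 = 11233.00000; y_4 − T_4 = 9944 − 11233.00000 = -1289.00000
t=7: T_7 = 10928.33333; y_7 − T_7 = 9639 − 10928.33333 = -1289.33333
Mean deviation: (-1289.00000 + -1289.33333) / 2 = -1289.167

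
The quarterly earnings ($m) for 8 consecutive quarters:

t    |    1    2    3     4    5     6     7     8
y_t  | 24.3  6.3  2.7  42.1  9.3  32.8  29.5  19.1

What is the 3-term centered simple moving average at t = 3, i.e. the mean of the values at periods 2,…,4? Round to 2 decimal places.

17.03

Sum of periods 2–4: 6.3 + 2.7 + 42.1 = 51.1
Divide by 3: 51.1 / 3 = 17.03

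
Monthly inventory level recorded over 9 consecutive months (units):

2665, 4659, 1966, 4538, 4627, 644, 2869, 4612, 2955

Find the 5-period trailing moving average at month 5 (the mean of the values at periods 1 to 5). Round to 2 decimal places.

Sum of periods 1–5: 2665 + 4659 + 1966 + 4538 + 4627 = 18455
Divide by 5: 18455 / 5 = 3691.00

3691.00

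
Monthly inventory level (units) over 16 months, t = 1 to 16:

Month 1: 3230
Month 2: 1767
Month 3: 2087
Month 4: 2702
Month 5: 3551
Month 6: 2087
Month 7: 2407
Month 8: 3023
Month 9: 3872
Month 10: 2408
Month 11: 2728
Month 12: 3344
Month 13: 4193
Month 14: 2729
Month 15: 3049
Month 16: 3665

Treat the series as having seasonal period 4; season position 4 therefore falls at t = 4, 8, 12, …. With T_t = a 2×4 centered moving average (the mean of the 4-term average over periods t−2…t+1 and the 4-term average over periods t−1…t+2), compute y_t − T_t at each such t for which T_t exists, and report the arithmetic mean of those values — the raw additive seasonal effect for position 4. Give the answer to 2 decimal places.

135.50

Season position 4 occurs at t = 4, 8, 12 (where T_t is defined).
t=4: T_4 = 2566.7500; y_4 − T_4 = 2702 − 2566.7500 = 135.2500
t=8: T_8 = 2887.3750; y_8 − T_8 = 3023 − 2887.3750 = 135.6250
t=12: T_12 = 3208.3750; y_12 − T_12 = 3344 − 3208.3750 = 135.6250
Mean deviation: (135.2500 + 135.6250 + 135.6250) / 3 = 135.50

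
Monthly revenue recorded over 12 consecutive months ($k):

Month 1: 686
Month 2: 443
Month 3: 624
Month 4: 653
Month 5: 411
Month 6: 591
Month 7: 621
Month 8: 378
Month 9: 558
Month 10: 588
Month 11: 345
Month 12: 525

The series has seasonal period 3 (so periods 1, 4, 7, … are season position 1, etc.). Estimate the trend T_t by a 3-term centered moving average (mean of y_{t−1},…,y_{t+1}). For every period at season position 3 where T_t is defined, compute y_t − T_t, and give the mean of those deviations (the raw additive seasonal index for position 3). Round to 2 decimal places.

50.22

Season position 3 occurs at t = 3, 6, 9 (where T_t is defined).
t=3: T_3 = 573.3333; y_3 − T_3 = 624 − 573.3333 = 50.6667
t=6: T_6 = 541.0000; y_6 − T_6 = 591 − 541.0000 = 50.0000
t=9: T_9 = 508.0000; y_9 − T_9 = 558 − 508.0000 = 50.0000
Mean deviation: (50.6667 + 50.0000 + 50.0000) / 3 = 50.22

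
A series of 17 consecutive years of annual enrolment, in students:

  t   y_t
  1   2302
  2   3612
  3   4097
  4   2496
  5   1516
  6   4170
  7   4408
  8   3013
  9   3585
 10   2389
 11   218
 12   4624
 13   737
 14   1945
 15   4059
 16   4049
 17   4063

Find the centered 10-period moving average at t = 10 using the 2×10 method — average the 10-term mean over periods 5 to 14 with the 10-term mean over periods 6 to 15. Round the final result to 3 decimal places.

Sum over 5–14: 1516 + 4170 + 4408 + 3013 + 3585 + 2389 + 218 + 4624 + 737 + 1945 = 26605
Sum over 6–15: 4170 + 4408 + 3013 + 3585 + 2389 + 218 + 4624 + 737 + 1945 + 4059 = 29148
CMA at t=10 = (26605 + 29148) / (2·10) = 55753 / 20 = 2787.650

2787.650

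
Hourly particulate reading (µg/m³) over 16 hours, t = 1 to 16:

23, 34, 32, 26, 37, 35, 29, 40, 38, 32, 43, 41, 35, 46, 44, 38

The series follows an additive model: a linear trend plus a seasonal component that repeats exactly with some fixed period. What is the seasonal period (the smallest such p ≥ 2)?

3

First differences y_{t+1} − y_t: 11, -2, -6, 11, -2, -6, 11, -2, …
The difference pattern repeats every 3 terms and not for any smaller step, so p = 3.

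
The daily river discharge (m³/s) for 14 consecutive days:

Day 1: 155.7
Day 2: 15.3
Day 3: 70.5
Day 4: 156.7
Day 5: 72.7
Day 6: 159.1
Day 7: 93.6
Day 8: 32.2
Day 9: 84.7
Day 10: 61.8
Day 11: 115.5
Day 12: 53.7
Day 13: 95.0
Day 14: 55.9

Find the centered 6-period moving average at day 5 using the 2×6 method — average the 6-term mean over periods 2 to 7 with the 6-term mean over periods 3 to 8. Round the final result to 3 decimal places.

96.058

Sum over 2–7: 15.3 + 70.5 + 156.7 + 72.7 + 159.1 + 93.6 = 567.9
Sum over 3–8: 70.5 + 156.7 + 72.7 + 159.1 + 93.6 + 32.2 = 584.8
CMA at t=5 = (567.9 + 584.8) / (2·6) = 1152.7 / 12 = 96.058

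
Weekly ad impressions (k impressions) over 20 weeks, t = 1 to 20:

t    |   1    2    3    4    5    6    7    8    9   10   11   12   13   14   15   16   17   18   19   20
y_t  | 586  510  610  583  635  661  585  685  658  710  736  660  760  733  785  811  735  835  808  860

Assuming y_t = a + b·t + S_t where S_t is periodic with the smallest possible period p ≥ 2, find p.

First differences y_{t+1} − y_t: -76, 100, -27, 52, 26, -76, 100, -27, 52, 26, -76, 100, …
The difference pattern repeats every 5 terms and not for any smaller step, so p = 5.

5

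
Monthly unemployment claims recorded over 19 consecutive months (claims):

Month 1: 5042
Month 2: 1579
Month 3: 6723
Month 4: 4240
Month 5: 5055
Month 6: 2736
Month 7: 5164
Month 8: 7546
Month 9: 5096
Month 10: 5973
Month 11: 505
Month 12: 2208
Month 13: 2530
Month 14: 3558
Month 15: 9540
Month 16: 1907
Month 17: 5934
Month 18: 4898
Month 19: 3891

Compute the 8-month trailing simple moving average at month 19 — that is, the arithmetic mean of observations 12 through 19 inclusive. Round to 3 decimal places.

Sum of periods 12–19: 2208 + 2530 + 3558 + 9540 + 1907 + 5934 + 4898 + 3891 = 34466
Divide by 8: 34466 / 8 = 4308.250

4308.250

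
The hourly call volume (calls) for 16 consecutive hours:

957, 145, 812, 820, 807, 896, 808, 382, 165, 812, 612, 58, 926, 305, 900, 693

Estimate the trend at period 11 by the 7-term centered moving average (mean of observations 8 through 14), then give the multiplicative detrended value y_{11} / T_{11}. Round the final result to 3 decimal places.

1.314

Trend T_11 = (382 + 165 + 812 + 612 + 58 + 926 + 305) / 7 = 3260/7 = 465.71429
Ratio to trend: 612 / 465.71429 = 1.314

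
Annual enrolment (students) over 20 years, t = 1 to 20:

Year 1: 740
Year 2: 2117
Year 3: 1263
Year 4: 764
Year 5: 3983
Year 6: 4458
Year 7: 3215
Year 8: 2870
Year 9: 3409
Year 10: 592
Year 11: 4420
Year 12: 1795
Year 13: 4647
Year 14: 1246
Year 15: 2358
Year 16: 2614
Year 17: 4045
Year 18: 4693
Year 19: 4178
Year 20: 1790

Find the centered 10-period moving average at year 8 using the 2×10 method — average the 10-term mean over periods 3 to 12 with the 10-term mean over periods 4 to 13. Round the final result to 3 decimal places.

2846.100

Sum over 3–12: 1263 + 764 + 3983 + 4458 + 3215 + 2870 + 3409 + 592 + 4420 + 1795 = 26769
Sum over 4–13: 764 + 3983 + 4458 + 3215 + 2870 + 3409 + 592 + 4420 + 1795 + 4647 = 30153
CMA at t=8 = (26769 + 30153) / (2·10) = 56922 / 20 = 2846.100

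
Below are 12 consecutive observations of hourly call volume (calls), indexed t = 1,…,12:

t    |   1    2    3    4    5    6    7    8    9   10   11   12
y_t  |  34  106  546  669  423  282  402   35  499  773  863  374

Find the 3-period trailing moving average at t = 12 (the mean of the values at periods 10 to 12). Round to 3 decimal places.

Sum of periods 10–12: 773 + 863 + 374 = 2010
Divide by 3: 2010 / 3 = 670.000

670.000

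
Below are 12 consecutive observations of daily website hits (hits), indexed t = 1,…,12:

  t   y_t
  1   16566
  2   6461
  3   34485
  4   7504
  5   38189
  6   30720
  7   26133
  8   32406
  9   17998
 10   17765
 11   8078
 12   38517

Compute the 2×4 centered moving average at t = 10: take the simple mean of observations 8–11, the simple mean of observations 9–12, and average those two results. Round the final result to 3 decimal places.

19825.625

Sum over 8–11: 32406 + 17998 + 17765 + 8078 = 76247
Sum over 9–12: 17998 + 17765 + 8078 + 38517 = 82358
CMA at t=10 = (76247 + 82358) / (2·4) = 158605 / 8 = 19825.625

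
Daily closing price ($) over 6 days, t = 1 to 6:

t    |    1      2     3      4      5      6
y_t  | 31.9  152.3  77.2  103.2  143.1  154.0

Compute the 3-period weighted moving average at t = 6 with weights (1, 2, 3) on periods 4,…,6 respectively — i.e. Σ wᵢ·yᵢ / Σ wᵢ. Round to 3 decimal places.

Weighted sum: 1·103.2 + 2·143.1 + 3·154.0 = 103.2 + 286.2 + 462.0 = 851.4
Weight total: 1 + 2 + 3 = 6
WMA = 851.4 / 6 = 141.900

141.900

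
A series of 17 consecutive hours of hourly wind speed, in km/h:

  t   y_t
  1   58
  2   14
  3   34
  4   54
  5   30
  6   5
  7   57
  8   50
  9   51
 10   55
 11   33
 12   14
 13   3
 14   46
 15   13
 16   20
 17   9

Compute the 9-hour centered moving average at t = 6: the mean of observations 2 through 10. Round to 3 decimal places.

38.889

Sum of periods 2–10: 14 + 34 + 54 + 30 + 5 + 57 + 50 + 51 + 55 = 350
Divide by 9: 350 / 9 = 38.889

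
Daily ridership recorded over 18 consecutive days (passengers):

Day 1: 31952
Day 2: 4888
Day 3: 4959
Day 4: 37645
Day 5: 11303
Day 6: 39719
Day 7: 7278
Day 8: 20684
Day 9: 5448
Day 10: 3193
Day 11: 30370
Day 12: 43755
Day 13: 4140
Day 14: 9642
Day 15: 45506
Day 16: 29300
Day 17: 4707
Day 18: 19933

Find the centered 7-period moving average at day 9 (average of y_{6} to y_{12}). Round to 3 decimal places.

21492.429

Sum of periods 6–12: 39719 + 7278 + 20684 + 5448 + 3193 + 30370 + 43755 = 150447
Divide by 7: 150447 / 7 = 21492.429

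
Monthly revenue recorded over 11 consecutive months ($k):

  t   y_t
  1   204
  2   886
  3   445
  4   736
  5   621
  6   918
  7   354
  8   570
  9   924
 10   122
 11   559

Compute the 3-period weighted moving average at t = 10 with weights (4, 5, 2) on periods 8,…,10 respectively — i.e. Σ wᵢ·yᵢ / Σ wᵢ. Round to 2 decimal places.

Weighted sum: 4·570 + 5·924 + 2·122 = 2280 + 4620 + 244 = 7144
Weight total: 4 + 5 + 2 = 11
WMA = 7144 / 11 = 649.45

649.45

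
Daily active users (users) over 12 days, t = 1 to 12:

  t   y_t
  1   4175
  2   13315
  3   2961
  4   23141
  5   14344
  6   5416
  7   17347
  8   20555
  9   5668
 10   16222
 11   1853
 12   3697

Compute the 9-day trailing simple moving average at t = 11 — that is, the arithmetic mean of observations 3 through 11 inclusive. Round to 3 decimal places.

11945.222

Sum of periods 3–11: 2961 + 23141 + 14344 + 5416 + 17347 + 20555 + 5668 + 16222 + 1853 = 107507
Divide by 9: 107507 / 9 = 11945.222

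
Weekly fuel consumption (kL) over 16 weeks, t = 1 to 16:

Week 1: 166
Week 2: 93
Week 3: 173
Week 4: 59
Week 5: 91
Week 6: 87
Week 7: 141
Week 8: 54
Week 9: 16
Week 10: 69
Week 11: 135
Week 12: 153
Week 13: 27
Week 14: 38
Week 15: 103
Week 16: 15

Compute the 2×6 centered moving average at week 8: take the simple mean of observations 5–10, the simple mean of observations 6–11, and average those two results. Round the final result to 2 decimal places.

80.00

Sum over 5–10: 91 + 87 + 141 + 54 + 16 + 69 = 458
Sum over 6–11: 87 + 141 + 54 + 16 + 69 + 135 = 502
CMA at t=8 = (458 + 502) / (2·6) = 960 / 12 = 80.00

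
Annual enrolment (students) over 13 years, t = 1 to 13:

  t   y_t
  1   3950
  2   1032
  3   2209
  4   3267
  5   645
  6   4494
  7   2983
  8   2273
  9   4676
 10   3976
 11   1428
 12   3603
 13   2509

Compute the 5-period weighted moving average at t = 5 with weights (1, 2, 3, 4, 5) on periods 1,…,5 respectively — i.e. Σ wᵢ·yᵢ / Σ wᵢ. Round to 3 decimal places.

1928.933

Weighted sum: 1·3950 + 2·1032 + 3·2209 + 4·3267 + 5·645 = 3950 + 2064 + 6627 + 13068 + 3225 = 28934
Weight total: 1 + 2 + 3 + 4 + 5 = 15
WMA = 28934 / 15 = 1928.933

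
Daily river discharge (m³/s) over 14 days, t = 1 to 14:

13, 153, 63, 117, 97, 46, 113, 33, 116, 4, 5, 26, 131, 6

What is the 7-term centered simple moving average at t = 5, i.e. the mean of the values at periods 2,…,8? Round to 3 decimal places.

88.857

Sum of periods 2–8: 153 + 63 + 117 + 97 + 46 + 113 + 33 = 622
Divide by 7: 622 / 7 = 88.857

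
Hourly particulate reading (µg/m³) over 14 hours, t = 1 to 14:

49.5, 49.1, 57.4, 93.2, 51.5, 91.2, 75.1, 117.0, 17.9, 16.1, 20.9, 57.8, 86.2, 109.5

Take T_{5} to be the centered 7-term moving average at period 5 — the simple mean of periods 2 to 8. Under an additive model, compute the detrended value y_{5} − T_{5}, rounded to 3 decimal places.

Trend T_5 = (49.1 + 57.4 + 93.2 + 51.5 + 91.2 + 75.1 + 117.0) / 7 = 534.5/7 = 76.35714
Detrended value: 51.5 − 76.35714 = -24.857

-24.857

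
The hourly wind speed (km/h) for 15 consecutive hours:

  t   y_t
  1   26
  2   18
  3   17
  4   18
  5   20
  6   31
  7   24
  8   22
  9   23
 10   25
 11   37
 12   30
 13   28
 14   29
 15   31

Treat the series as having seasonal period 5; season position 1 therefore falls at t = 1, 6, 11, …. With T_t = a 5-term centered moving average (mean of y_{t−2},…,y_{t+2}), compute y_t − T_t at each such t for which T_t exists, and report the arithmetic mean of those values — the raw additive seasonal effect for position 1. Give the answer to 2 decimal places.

8.20

Season position 1 occurs at t = 6, 11 (where T_t is defined).
t=6: T_6 = 23.0000; y_6 − T_6 = 31 − 23.0000 = 8.0000
t=11: T_11 = 28.6000; y_11 − T_11 = 37 − 28.6000 = 8.4000
Mean deviation: (8.0000 + 8.4000) / 2 = 8.20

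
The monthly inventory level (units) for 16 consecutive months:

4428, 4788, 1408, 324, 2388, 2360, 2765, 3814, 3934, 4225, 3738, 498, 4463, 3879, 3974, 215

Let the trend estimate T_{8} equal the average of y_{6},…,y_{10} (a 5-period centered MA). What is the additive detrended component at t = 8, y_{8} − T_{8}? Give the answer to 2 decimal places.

Trend T_8 = (2360 + 2765 + 3814 + 3934 + 4225) / 5 = 17098/5 = 3419.6000
Detrended value: 3814 − 3419.6000 = 394.40

394.40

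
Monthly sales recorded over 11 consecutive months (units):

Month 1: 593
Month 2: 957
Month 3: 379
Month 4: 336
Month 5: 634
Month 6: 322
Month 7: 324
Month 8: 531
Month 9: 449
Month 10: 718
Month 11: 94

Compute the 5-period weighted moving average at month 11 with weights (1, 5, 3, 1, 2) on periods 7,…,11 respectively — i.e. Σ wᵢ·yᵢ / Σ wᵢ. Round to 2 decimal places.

Weighted sum: 1·324 + 5·531 + 3·449 + 1·718 + 2·94 = 324 + 2655 + 1347 + 718 + 188 = 5232
Weight total: 1 + 5 + 3 + 1 + 2 = 12
WMA = 5232 / 12 = 436.00

436.00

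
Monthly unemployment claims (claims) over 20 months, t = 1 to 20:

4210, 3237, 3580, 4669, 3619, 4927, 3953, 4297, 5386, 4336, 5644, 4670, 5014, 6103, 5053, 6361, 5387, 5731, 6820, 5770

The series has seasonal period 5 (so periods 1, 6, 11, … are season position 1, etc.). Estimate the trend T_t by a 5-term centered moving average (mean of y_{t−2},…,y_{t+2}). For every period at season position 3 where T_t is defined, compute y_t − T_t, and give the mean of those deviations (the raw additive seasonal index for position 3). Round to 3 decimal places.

Season position 3 occurs at t = 3, 8, 13, 18 (where T_t is defined).
t=3: T_3 = 3863.00000; y_3 − T_3 = 3580 − 3863.00000 = -283.00000
t=8: T_8 = 4579.80000; y_8 − T_8 = 4297 − 4579.80000 = -282.80000
t=13: T_13 = 5296.80000; y_13 − T_13 = 5014 − 5296.80000 = -282.80000
t=18: T_18 = 6013.80000; y_18 − T_18 = 5731 − 6013.80000 = -282.80000
Mean deviation: (-283.00000 + -282.80000 + -282.80000 + -282.80000) / 4 = -282.850

-282.850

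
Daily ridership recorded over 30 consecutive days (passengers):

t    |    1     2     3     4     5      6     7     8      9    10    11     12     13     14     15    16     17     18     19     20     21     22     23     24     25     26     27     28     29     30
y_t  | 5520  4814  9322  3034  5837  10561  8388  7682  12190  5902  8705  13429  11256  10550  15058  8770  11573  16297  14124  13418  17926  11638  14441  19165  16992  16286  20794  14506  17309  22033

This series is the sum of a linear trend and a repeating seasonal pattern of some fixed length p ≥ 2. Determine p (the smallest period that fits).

First differences y_{t+1} − y_t: -706, 4508, -6288, 2803, 4724, -2173, -706, 4508, -6288, 2803, 4724, -2173, -706, 4508, …
The difference pattern repeats every 6 terms and not for any smaller step, so p = 6.

6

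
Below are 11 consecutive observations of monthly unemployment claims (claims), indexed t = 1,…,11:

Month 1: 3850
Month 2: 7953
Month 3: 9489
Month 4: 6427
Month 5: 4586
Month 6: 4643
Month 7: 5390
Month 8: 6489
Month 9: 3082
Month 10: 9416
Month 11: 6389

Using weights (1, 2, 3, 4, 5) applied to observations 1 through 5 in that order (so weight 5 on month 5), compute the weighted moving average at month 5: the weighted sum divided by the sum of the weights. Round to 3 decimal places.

6457.400

Weighted sum: 1·3850 + 2·7953 + 3·9489 + 4·6427 + 5·4586 = 3850 + 15906 + 28467 + 25708 + 22930 = 96861
Weight total: 1 + 2 + 3 + 4 + 5 = 15
WMA = 96861 / 15 = 6457.400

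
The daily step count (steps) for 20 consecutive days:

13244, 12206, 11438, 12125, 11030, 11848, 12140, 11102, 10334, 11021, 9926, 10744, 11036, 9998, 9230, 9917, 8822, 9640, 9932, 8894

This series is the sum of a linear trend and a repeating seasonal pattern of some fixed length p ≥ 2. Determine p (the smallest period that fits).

First differences y_{t+1} − y_t: -1038, -768, 687, -1095, 818, 292, -1038, -768, 687, -1095, 818, 292, -1038, -768, …
The difference pattern repeats every 6 terms and not for any smaller step, so p = 6.

6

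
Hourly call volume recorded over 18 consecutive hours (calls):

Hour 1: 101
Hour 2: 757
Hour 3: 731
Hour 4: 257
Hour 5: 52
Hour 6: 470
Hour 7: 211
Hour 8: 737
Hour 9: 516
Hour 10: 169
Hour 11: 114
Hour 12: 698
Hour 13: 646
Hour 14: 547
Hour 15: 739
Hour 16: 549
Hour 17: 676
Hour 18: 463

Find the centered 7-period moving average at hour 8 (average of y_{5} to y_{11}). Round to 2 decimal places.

Sum of periods 5–11: 52 + 470 + 211 + 737 + 516 + 169 + 114 = 2269
Divide by 7: 2269 / 7 = 324.14

324.14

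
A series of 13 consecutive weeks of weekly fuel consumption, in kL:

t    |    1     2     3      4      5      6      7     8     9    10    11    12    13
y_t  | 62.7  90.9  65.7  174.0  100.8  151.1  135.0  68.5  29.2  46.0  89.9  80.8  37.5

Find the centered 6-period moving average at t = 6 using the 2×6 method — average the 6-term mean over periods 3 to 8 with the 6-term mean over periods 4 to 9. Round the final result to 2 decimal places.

112.81

Sum over 3–8: 65.7 + 174.0 + 100.8 + 151.1 + 135.0 + 68.5 = 695.1
Sum over 4–9: 174.0 + 100.8 + 151.1 + 135.0 + 68.5 + 29.2 = 658.6
CMA at t=6 = (695.1 + 658.6) / (2·6) = 1353.7 / 12 = 112.81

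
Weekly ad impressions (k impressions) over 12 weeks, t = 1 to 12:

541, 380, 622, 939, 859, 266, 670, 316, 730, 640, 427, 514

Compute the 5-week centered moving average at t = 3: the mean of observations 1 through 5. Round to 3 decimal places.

668.200

Sum of periods 1–5: 541 + 380 + 622 + 939 + 859 = 3341
Divide by 5: 3341 / 5 = 668.200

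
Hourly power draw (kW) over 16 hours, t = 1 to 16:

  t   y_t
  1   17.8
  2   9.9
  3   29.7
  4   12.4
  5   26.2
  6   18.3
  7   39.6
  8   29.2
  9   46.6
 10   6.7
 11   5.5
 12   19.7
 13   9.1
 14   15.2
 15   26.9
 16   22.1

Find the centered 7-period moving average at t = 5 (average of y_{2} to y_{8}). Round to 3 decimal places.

23.614

Sum of periods 2–8: 9.9 + 29.7 + 12.4 + 26.2 + 18.3 + 39.6 + 29.2 = 165.3
Divide by 7: 165.3 / 7 = 23.614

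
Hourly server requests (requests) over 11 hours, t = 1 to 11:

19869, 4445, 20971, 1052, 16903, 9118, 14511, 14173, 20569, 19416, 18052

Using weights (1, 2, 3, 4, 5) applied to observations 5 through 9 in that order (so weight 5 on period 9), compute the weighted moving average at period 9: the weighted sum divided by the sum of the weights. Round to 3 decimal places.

Weighted sum: 1·16903 + 2·9118 + 3·14511 + 4·14173 + 5·20569 = 16903 + 18236 + 43533 + 56692 + 102845 = 238209
Weight total: 1 + 2 + 3 + 4 + 5 = 15
WMA = 238209 / 15 = 15880.600

15880.600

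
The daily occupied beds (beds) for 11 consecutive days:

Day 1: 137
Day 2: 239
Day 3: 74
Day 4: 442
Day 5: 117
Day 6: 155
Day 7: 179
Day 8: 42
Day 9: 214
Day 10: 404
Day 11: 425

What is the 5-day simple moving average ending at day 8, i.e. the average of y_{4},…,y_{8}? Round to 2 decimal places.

Sum of periods 4–8: 442 + 117 + 155 + 179 + 42 = 935
Divide by 5: 935 / 5 = 187.00

187.00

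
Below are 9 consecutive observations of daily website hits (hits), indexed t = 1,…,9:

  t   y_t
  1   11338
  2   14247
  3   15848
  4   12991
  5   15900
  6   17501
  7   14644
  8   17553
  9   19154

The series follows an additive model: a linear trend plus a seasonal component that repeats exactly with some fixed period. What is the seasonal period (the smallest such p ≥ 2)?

3

First differences y_{t+1} − y_t: 2909, 1601, -2857, 2909, 1601, -2857, 2909, 1601, …
The difference pattern repeats every 3 terms and not for any smaller step, so p = 3.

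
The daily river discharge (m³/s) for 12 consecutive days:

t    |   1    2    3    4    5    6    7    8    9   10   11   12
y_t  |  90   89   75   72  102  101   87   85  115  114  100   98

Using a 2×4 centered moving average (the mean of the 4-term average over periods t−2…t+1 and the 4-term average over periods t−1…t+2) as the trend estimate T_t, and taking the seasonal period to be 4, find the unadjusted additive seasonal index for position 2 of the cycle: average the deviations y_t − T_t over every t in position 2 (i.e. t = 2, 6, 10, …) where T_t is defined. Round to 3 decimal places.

8.875

Season position 2 occurs at t = 6, 10 (where T_t is defined).
t=6: T_6 = 92.12500; y_6 − T_6 = 101 − 92.12500 = 8.87500
t=10: T_10 = 105.12500; y_10 − T_10 = 114 − 105.12500 = 8.87500
Mean deviation: (8.87500 + 8.87500) / 2 = 8.875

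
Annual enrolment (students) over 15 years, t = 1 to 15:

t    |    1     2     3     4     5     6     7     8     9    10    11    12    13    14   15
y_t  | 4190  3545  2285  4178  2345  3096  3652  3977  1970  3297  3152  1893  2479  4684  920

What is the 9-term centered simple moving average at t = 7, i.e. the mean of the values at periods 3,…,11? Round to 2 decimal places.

3105.78

Sum of periods 3–11: 2285 + 4178 + 2345 + 3096 + 3652 + 3977 + 1970 + 3297 + 3152 = 27952
Divide by 9: 27952 / 9 = 3105.78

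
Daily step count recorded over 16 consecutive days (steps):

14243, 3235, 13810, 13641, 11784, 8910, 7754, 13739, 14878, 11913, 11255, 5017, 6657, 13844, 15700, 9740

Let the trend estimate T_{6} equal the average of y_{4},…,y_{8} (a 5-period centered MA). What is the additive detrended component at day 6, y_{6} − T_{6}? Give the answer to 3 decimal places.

-2255.600

Trend T_6 = (13641 + 11784 + 8910 + 7754 + 13739) / 5 = 55828/5 = 11165.60000
Detrended value: 8910 − 11165.60000 = -2255.600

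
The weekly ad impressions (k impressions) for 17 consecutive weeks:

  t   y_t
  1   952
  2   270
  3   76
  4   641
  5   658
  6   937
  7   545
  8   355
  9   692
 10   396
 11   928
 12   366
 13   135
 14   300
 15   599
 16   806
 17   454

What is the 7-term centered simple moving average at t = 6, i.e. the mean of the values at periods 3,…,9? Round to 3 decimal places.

Sum of periods 3–9: 76 + 641 + 658 + 937 + 545 + 355 + 692 = 3904
Divide by 7: 3904 / 7 = 557.714

557.714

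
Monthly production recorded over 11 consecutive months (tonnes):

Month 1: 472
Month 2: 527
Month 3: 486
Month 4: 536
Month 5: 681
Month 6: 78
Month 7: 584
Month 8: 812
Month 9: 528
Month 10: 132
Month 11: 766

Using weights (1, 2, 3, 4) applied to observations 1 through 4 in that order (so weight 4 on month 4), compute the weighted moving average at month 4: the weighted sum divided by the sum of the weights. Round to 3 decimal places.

512.800

Weighted sum: 1·472 + 2·527 + 3·486 + 4·536 = 472 + 1054 + 1458 + 2144 = 5128
Weight total: 1 + 2 + 3 + 4 = 10
WMA = 5128 / 10 = 512.800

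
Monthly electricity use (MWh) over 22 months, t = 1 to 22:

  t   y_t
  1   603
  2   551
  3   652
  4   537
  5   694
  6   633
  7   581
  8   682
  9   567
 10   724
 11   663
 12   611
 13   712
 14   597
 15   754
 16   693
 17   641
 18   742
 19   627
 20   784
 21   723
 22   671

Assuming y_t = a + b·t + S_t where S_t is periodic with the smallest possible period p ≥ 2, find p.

5

First differences y_{t+1} − y_t: -52, 101, -115, 157, -61, -52, 101, -115, 157, -61, -52, 101, …
The difference pattern repeats every 5 terms and not for any smaller step, so p = 5.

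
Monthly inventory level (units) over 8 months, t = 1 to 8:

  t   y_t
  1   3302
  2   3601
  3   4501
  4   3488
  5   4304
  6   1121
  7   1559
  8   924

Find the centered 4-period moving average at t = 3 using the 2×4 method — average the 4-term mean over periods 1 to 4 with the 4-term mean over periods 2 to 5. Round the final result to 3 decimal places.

3848.250

Sum over 1–4: 3302 + 3601 + 4501 + 3488 = 14892
Sum over 2–5: 3601 + 4501 + 3488 + 4304 = 15894
CMA at t=3 = (14892 + 15894) / (2·4) = 30786 / 8 = 3848.250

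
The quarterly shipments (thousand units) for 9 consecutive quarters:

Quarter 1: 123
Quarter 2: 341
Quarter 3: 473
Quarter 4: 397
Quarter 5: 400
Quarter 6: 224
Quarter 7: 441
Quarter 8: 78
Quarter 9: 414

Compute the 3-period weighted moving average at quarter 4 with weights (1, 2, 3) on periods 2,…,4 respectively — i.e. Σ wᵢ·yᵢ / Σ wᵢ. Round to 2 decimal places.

Weighted sum: 1·341 + 2·473 + 3·397 = 341 + 946 + 1191 = 2478
Weight total: 1 + 2 + 3 = 6
WMA = 2478 / 6 = 413.00

413.00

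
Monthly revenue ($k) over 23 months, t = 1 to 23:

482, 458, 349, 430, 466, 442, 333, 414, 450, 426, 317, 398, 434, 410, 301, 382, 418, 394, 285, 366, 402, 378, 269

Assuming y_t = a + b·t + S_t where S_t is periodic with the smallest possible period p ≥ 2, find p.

First differences y_{t+1} − y_t: -24, -109, 81, 36, -24, -109, 81, 36, -24, -109, …
The difference pattern repeats every 4 terms and not for any smaller step, so p = 4.

4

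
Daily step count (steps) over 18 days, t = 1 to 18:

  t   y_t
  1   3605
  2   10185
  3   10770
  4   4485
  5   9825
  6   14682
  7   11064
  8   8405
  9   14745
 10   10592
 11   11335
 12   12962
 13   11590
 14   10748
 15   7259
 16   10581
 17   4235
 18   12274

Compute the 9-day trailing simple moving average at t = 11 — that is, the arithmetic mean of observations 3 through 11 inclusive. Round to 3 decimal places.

Sum of periods 3–11: 10770 + 4485 + 9825 + 14682 + 11064 + 8405 + 14745 + 10592 + 11335 = 95903
Divide by 9: 95903 / 9 = 10655.889

10655.889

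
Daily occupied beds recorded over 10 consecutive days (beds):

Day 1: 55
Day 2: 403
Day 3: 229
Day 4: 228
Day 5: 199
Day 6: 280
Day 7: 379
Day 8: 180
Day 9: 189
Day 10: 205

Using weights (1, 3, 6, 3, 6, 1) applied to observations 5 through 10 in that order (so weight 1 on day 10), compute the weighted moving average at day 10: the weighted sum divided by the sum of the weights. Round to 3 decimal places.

259.600

Weighted sum: 1·199 + 3·280 + 6·379 + 3·180 + 6·189 + 1·205 = 199 + 840 + 2274 + 540 + 1134 + 205 = 5192
Weight total: 1 + 3 + 6 + 3 + 6 + 1 = 20
WMA = 5192 / 20 = 259.600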